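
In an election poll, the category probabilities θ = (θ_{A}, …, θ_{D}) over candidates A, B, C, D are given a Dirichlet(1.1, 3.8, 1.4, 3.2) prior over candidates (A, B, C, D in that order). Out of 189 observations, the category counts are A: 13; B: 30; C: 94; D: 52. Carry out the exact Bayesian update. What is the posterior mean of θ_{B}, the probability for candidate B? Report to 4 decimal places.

0.1703

The Dirichlet prior is conjugate to the Multinomial likelihood: each posterior αⱼ = prior αⱼ + observed count nⱼ.
Posterior concentration: (14.1, 33.8, 95.4, 55.2), total = 198.5.
E[θ_{B}|data] = α_{B}/Σα = 33.8/198.5 = 0.1703.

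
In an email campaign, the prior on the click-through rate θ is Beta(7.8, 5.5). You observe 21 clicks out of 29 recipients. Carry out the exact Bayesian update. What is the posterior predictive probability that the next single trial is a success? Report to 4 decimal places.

0.6809

The Beta prior is conjugate to a Binomial/Bernoulli likelihood; the update adds successes to α and failures to β.
Posterior: Beta(α+k, β+n−k) = Beta(7.8+21, 5.5+8) = Beta(28.8, 13.5).
For a single future Bernoulli trial, P(success | data) = α/(α+β) = 0.6809.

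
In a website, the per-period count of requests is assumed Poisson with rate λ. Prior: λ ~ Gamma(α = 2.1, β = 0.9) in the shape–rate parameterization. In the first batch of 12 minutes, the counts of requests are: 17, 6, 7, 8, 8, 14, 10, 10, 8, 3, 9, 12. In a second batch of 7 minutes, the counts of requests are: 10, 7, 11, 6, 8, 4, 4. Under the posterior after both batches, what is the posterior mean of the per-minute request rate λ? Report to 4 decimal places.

8.2462

With a Gamma(shape α, rate β) prior, the Poisson likelihood is conjugate: the posterior is Gamma(α + ΣXᵢ, β + n).
Batch 1: sum of counts S = 112 over n = 12 minutes.
After batch 1: Gamma(α+S, β+n) = Gamma(2.1+112, 0.9+12) = Gamma(114.1, 12.9).
Batch 2: sum of counts S = 50 over n = 7 minutes.
After batch 2: Gamma(α+S, β+n) = Gamma(114.1+50, 12.9+7) = Gamma(164.1, 19.9).
Posterior mean = α/β = 164.1/19.9 = 8.2462.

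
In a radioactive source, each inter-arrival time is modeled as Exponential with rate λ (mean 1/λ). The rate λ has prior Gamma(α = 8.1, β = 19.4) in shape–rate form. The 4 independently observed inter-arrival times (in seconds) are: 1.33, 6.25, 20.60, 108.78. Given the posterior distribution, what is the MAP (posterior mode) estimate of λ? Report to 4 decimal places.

0.0710

With a Gamma(shape α, rate β) prior on the exponential rate λ, the posterior after n observations with total T = Σxᵢ is Gamma(α+n, β+T).
Sum of observations T = 136.96 seconds; n = 4.
Posterior: Gamma(8.1+4, 19.4+136.96) = Gamma(12.1, 156.36).
Mode = (α−1)/β = 0.0710.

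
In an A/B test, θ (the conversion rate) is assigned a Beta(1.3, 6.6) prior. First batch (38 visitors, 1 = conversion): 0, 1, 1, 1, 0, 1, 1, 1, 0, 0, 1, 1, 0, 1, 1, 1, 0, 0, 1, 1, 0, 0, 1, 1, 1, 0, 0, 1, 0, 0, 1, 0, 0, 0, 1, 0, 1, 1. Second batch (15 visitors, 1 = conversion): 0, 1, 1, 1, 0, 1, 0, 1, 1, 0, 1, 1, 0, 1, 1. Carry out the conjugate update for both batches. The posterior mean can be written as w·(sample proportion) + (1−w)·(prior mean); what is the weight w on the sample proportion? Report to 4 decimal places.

The Beta prior is conjugate to a Binomial/Bernoulli likelihood; the update adds successes to α and failures to β.
Total number of visitors: n = 38 + 15 = 53.
Posterior mean = (α₀+k)/(α₀+β₀+n) = [n/(α₀+β₀+n)]·(k/n) + [(α₀+β₀)/(α₀+β₀+n)]·α₀/(α₀+β₀), so only n and the prior enter the weight.
The weight on the data is w = n/(α₀+β₀+n) = 53/(1.3+6.6+53) = 53/60.9 = 0.8703.

0.8703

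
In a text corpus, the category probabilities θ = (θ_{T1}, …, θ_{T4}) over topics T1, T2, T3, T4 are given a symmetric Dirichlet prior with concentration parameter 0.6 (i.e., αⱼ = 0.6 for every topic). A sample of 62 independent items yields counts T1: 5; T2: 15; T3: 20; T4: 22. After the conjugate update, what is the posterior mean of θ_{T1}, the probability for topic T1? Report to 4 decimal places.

0.0870

The Dirichlet prior is conjugate to the Multinomial likelihood: each posterior αⱼ = prior αⱼ + observed count nⱼ.
Posterior concentration: (5.6, 15.6, 20.6, 22.6), total = 64.4.
E[θ_{T1}|data] = α_{T1}/Σα = 5.6/64.4 = 0.0870.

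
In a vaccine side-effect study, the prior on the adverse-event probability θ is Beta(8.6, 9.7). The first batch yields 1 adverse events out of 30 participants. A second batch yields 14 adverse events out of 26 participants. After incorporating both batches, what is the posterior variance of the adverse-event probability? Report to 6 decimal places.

0.002878

The Beta prior is conjugate to a Binomial/Bernoulli likelihood; the update adds successes to α and failures to β.
After batch 1: Beta(8.6+1, 9.7+29) = Beta(9.6, 38.7).
After batch 2: Beta(9.6+14, 38.7+12) = Beta(23.6, 50.7).
Var = αβ/((α+β)²(α+β+1)) = 23.6·50.7/(74.3²·75.3) = 0.002878.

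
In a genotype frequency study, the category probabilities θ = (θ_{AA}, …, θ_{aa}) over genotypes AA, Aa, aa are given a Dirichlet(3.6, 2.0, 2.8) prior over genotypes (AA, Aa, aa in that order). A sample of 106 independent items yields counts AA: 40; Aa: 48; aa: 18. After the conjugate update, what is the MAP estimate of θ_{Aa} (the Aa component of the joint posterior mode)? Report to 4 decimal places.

The Dirichlet prior is conjugate to the Multinomial likelihood: each posterior αⱼ = prior αⱼ + observed count nⱼ.
Posterior concentration: (43.6, 50.0, 20.8), total = 114.4.
Joint mode component: (α_{Aa}−1)/(Σα−K) = 49.0/111.4 = 0.4399.

0.4399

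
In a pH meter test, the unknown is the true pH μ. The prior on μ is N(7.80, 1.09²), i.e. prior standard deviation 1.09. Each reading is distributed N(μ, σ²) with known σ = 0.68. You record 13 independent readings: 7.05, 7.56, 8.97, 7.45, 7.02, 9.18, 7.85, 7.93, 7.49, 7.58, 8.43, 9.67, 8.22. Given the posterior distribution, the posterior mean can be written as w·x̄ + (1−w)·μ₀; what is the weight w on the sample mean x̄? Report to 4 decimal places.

0.9709

For Normal data with known variance σ², a Normal(μ₀, σ₀²) prior on μ is conjugate. Posterior precision = 1/σ₀² + n/σ²; posterior mean is the precision-weighted average of μ₀ and x̄.
σ₀² = 1.09² = 1.1881, σ² = 0.68² = 0.4624. Prior precision 1/σ₀² = 1/1.1881; data precision n/σ² = 13/0.4624.
w = (n/σ²)/(1/σ₀² + n/σ²) = n·σ₀²/(σ² + n·σ₀²) = 13·1.1881/(0.4624 + 13·1.1881) = 15.4453/15.9077 = 0.9709.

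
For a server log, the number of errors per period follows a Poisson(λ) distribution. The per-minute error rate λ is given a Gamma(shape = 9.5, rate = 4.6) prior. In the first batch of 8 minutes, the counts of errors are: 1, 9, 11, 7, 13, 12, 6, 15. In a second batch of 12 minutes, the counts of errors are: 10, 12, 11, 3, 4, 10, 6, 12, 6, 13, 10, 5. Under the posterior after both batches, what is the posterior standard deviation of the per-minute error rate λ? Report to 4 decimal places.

0.5537

With a Gamma(shape α, rate β) prior, the Poisson likelihood is conjugate: the posterior is Gamma(α + ΣXᵢ, β + n).
Batch 1: sum of counts S = 74 over n = 8 minutes.
After batch 1: Gamma(α+S, β+n) = Gamma(9.5+74, 4.6+8) = Gamma(83.5, 12.6).
Batch 2: sum of counts S = 102 over n = 12 minutes.
After batch 2: Gamma(α+S, β+n) = Gamma(83.5+102, 12.6+12) = Gamma(185.5, 24.6).
SD = √α/β = √185.5/24.6 = 0.5537.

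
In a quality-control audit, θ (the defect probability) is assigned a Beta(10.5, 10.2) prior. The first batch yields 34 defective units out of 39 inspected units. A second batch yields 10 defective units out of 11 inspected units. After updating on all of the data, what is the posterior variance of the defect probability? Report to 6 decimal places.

0.002464

The Beta prior is conjugate to a Binomial/Bernoulli likelihood; the update adds successes to α and failures to β.
After batch 1: Beta(10.5+34, 10.2+5) = Beta(44.5, 15.2).
After batch 2: Beta(44.5+10, 15.2+1) = Beta(54.5, 16.2).
Var = αβ/((α+β)²(α+β+1)) = 54.5·16.2/(70.7²·71.7) = 0.002464.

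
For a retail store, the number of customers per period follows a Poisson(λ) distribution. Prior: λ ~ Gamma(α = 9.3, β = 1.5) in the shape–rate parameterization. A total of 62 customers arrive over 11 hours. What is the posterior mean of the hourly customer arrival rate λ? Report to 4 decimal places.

With a Gamma(shape α, rate β) prior, the Poisson likelihood is conjugate: the posterior is Gamma(α + ΣXᵢ, β + n).
Posterior: Gamma(α+S, β+n) = Gamma(9.3+62, 1.5+11) = Gamma(71.3, 12.5).
Posterior mean = α/β = 71.3/12.5 = 5.7040.

5.7040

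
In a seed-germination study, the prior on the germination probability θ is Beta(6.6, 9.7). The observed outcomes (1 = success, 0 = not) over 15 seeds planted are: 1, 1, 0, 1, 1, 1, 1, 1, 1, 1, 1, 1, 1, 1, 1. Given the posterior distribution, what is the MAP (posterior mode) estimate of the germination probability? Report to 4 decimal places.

The Beta prior is conjugate to a Binomial/Bernoulli likelihood; the update adds successes to α and failures to β.
Posterior: Beta(α+k, β+n−k) = Beta(6.6+14, 9.7+1) = Beta(20.6, 10.7).
Mode of Beta(a,b) for a,b>1 is (a−1)/(a+b−2) = 19.6/29.3 = 0.6689.

0.6689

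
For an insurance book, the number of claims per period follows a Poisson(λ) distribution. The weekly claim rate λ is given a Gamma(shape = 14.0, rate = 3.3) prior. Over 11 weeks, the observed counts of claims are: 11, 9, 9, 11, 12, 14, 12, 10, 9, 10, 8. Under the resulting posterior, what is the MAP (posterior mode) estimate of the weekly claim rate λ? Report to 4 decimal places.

8.9510

With a Gamma(shape α, rate β) prior, the Poisson likelihood is conjugate: the posterior is Gamma(α + ΣXᵢ, β + n).
Sum of counts S = 115 over n = 11 weeks.
Posterior: Gamma(α+S, β+n) = Gamma(14.0+115, 3.3+11) = Gamma(129.0, 14.3).
Mode of Gamma(α,β) for α≥1 is (α−1)/β = 128.0/14.3 = 8.9510.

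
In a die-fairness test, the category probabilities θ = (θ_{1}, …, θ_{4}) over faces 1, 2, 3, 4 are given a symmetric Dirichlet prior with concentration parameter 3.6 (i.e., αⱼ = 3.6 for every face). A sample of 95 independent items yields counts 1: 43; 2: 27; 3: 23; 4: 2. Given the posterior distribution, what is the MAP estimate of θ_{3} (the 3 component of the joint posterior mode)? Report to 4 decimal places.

0.2429

The Dirichlet prior is conjugate to the Multinomial likelihood: each posterior αⱼ = prior αⱼ + observed count nⱼ.
Posterior concentration: (46.6, 30.6, 26.6, 5.6), total = 109.4.
Joint mode component: (α_{3}−1)/(Σα−K) = 25.6/105.4 = 0.2429.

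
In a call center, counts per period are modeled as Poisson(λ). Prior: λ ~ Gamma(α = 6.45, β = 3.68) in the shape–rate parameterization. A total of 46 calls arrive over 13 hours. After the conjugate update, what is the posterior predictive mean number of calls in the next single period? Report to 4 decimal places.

3.1445

With a Gamma(shape α, rate β) prior, the Poisson likelihood is conjugate: the posterior is Gamma(α + ΣXᵢ, β + n).
Posterior: Gamma(α+S, β+n) = Gamma(6.45+46, 3.68+13) = Gamma(52.45, 16.68).
The predictive distribution for one future period is NegBinom with mean α/β = 3.1445.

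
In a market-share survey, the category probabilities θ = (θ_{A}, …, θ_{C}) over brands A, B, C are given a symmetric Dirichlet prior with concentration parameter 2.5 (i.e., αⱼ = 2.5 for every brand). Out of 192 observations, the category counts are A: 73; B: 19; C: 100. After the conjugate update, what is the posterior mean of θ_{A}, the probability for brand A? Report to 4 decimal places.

The Dirichlet prior is conjugate to the Multinomial likelihood: each posterior αⱼ = prior αⱼ + observed count nⱼ.
Posterior concentration: (75.5, 21.5, 102.5), total = 199.5.
E[θ_{A}|data] = α_{A}/Σα = 75.5/199.5 = 0.3784.

0.3784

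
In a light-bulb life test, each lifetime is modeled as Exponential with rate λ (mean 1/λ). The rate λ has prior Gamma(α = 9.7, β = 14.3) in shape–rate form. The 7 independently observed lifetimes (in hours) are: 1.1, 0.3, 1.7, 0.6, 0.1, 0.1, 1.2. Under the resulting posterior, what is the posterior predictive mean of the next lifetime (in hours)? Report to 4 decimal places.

With a Gamma(shape α, rate β) prior on the exponential rate λ, the posterior after n observations with total T = Σxᵢ is Gamma(α+n, β+T).
Sum of observations T = 5.1 hours; n = 7.
Posterior: Gamma(9.7+7, 14.3+5.1) = Gamma(16.7, 19.4).
The predictive distribution for the next observation is Lomax; its mean is β/(α−1) = 19.4/15.7 = 1.2357.

1.2357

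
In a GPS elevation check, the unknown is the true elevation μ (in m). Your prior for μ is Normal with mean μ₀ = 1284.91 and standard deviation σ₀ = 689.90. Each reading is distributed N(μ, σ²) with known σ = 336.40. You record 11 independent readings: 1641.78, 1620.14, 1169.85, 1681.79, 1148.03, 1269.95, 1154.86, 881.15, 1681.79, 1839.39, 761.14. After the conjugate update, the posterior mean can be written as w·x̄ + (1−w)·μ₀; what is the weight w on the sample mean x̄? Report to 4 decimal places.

For Normal data with known variance σ², a Normal(μ₀, σ₀²) prior on μ is conjugate. Posterior precision = 1/σ₀² + n/σ²; posterior mean is the precision-weighted average of μ₀ and x̄.
σ₀² = 689.90² = 475962.01, σ² = 336.40² = 113164.96. Prior precision 1/σ₀² = 1/475962.01; data precision n/σ² = 11/113164.96.
w = (n/σ²)/(1/σ₀² + n/σ²) = n·σ₀²/(σ² + n·σ₀²) = 11·475962.01/(113164.96 + 11·475962.01) = 5235582.11/5348747.07 = 0.9788.

0.9788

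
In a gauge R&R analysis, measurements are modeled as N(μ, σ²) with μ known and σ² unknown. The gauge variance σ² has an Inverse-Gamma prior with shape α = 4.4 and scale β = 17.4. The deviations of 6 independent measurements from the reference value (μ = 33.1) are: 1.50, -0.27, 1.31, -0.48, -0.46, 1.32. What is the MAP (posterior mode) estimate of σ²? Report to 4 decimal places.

With known mean μ and an Inverse-Gamma(α, β) prior on σ², the Normal likelihood is conjugate: posterior is Inv-Gamma(α + n/2, β + Σ(xᵢ−μ)²/2).
Σ(xᵢ−μ)² = (1.50)² + (-0.27)² + (1.31)² + (-0.48)² + (-0.46)² + (1.32)² = 6.2234.
Posterior: Inv-Gamma(4.4 + 6/2, 17.4 + 6.2234/2) = Inv-Gamma(7.40, 20.51170).
Mode = β/(α+1) = 20.51170/8.40 = 2.4419.

2.4419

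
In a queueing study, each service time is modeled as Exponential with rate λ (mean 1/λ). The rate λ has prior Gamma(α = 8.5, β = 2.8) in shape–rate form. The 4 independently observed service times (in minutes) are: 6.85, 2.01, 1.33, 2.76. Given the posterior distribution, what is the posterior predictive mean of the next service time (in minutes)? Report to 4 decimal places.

1.3696

With a Gamma(shape α, rate β) prior on the exponential rate λ, the posterior after n observations with total T = Σxᵢ is Gamma(α+n, β+T).
Sum of observations T = 12.95 minutes; n = 4.
Posterior: Gamma(8.5+4, 2.8+12.95) = Gamma(12.5, 15.75).
The predictive distribution for the next observation is Lomax; its mean is β/(α−1) = 15.75/11.5 = 1.3696.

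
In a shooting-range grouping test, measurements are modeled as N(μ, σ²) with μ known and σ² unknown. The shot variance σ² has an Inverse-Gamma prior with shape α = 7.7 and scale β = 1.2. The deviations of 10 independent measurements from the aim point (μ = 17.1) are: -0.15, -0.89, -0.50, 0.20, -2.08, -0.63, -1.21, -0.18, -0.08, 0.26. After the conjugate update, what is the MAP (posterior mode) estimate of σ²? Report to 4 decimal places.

0.3576

With known mean μ and an Inverse-Gamma(α, β) prior on σ², the Normal likelihood is conjugate: posterior is Inv-Gamma(α + n/2, β + Σ(xᵢ−μ)²/2).
Σ(xᵢ−μ)² = (-0.15)² + (-0.89)² + (-0.50)² + (0.20)² + (-2.08)² + (-0.63)² + (-1.21)² + (-0.18)² + (-0.08)² + (0.26)² = 7.3984.
Posterior: Inv-Gamma(7.7 + 10/2, 1.2 + 7.3984/2) = Inv-Gamma(12.70, 4.89920).
Mode = β/(α+1) = 4.89920/13.70 = 0.3576.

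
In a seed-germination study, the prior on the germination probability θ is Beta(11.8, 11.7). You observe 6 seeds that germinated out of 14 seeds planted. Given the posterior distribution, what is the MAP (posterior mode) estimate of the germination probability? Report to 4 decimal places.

The Beta prior is conjugate to a Binomial/Bernoulli likelihood; the update adds successes to α and failures to β.
Posterior: Beta(α+k, β+n−k) = Beta(11.8+6, 11.7+8) = Beta(17.8, 19.7).
Mode of Beta(a,b) for a,b>1 is (a−1)/(a+b−2) = 16.8/35.5 = 0.4732.

0.4732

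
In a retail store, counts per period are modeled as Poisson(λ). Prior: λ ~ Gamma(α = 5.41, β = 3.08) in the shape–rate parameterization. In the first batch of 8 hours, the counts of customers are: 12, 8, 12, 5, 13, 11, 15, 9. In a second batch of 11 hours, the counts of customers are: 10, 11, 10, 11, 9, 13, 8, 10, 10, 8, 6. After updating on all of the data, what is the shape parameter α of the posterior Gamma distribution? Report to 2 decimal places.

196.41

With a Gamma(shape α, rate β) prior, the Poisson likelihood is conjugate: the posterior is Gamma(α + ΣXᵢ, β + n).
Batch 1: sum of counts S = 85 over n = 8 hours.
After batch 1: Gamma(α+S, β+n) = Gamma(5.41+85, 3.08+8) = Gamma(90.41, 11.08).
Batch 2: sum of counts S = 106 over n = 11 hours.
After batch 2: Gamma(α+S, β+n) = Gamma(90.41+106, 11.08+11) = Gamma(196.41, 22.08).
Posterior α = 196.41.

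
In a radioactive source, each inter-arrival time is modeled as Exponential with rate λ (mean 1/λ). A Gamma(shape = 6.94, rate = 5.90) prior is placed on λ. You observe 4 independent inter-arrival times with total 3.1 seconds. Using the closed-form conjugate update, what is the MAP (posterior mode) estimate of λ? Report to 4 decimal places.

1.1044

With a Gamma(shape α, rate β) prior on the exponential rate λ, the posterior after n observations with total T = Σxᵢ is Gamma(α+n, β+T).
Posterior: Gamma(6.94+4, 5.90+3.1) = Gamma(10.94, 9.00).
Mode = (α−1)/β = 1.1044.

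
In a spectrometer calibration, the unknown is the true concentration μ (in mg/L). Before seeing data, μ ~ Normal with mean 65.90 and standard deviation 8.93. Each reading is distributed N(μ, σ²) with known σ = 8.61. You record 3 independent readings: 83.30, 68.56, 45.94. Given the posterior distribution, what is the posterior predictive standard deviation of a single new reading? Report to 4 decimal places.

For Normal data with known variance σ², a Normal(μ₀, σ₀²) prior on μ is conjugate. Posterior precision = 1/σ₀² + n/σ²; posterior mean is the precision-weighted average of μ₀ and x̄.
σ₀² = 8.93² = 79.7449, σ² = 8.61² = 74.1321; σ² + n·σ₀² = 74.1321 + 3·79.7449 = 313.3668.
Posterior precision = 1/σ₀² + n/σ² = 1/79.7449 + 3/74.1321 = (σ² + n·σ₀²)/(σ₀²σ²) = 313.3668/(79.7449·74.1321); posterior variance σₙ² = σ₀²σ²/(σ² + n·σ₀²) = 79.7449·74.1321/313.3668 = 18.864975.
Predictive variance for one new observation = σₙ² + σ² = 79.7449·74.1321/313.3668 + 74.1321 = σ²·(σ₀² + 313.3668)/313.3668 = 74.1321·393.1117/313.3668 = 92.997075; SD = √(74.1321·393.1117/313.3668) = 9.6435.

9.6435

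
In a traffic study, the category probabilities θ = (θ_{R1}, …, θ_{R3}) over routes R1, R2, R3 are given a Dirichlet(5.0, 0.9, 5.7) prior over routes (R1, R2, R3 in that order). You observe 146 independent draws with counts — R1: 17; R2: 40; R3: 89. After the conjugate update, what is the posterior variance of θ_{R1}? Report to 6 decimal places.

0.000757

The Dirichlet prior is conjugate to the Multinomial likelihood: each posterior αⱼ = prior αⱼ + observed count nⱼ.
Posterior concentration: (22.0, 40.9, 94.7), total = 157.6.
Var[θ_j] = α_j(Σα−α_j)/((Σα)²(Σα+1)) = 22.0·135.6/(157.6²·158.6) = 0.000757.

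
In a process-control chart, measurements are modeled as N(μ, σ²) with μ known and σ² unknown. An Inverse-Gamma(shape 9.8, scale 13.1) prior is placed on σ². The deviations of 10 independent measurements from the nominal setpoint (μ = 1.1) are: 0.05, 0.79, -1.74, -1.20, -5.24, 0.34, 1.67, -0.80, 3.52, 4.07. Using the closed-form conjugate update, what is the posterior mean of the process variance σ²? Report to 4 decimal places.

With known mean μ and an Inverse-Gamma(α, β) prior on σ², the Normal likelihood is conjugate: posterior is Inv-Gamma(α + n/2, β + Σ(xᵢ−μ)²/2).
Σ(xᵢ−μ)² = (0.05)² + (0.79)² + (-1.74)² + (-1.20)² + (-5.24)² + (0.34)² + (1.67)² + (-0.80)² + (3.52)² + (4.07)² = 65.0516.
Posterior: Inv-Gamma(9.8 + 10/2, 13.1 + 65.0516/2) = Inv-Gamma(14.80, 45.62580).
E[σ²|data] = β/(α−1) = 45.62580/13.80 = 3.3062.

3.3062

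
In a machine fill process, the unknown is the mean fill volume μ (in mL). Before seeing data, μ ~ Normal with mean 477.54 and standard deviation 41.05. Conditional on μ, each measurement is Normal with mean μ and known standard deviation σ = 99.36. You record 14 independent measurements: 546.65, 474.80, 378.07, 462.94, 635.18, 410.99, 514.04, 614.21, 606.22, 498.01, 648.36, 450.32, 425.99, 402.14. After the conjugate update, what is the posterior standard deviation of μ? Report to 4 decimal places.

22.2965

For Normal data with known variance σ², a Normal(μ₀, σ₀²) prior on μ is conjugate. Posterior precision = 1/σ₀² + n/σ²; posterior mean is the precision-weighted average of μ₀ and x̄.
σ₀² = 41.05² = 1685.1025, σ² = 99.36² = 9872.4096; σ² + n·σ₀² = 9872.4096 + 14·1685.1025 = 33463.8446.
Posterior precision = 1/σ₀² + n/σ² = 1/1685.1025 + 14/9872.4096 = (σ² + n·σ₀²)/(σ₀²σ²) = 33463.8446/(1685.1025·9872.4096); posterior variance σₙ² = σ₀²σ²/(σ² + n·σ₀²) = 1685.1025·9872.4096/33463.8446 = 497.134214.
Posterior SD = √σₙ² = √(1685.1025·9872.4096/33463.8446) = 22.2965.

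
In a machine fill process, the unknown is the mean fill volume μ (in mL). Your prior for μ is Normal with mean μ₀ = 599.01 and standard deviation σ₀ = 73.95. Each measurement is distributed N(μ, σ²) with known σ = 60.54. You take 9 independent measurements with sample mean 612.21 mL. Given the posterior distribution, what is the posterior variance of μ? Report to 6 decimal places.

For Normal data with known variance σ², a Normal(μ₀, σ₀²) prior on μ is conjugate. Posterior precision = 1/σ₀² + n/σ²; posterior mean is the precision-weighted average of μ₀ and x̄.
σ₀² = 73.95² = 5468.6025, σ² = 60.54² = 3665.0916; σ² + n·σ₀² = 3665.0916 + 9·5468.6025 = 52882.5141.
Posterior precision = 1/σ₀² + n/σ² = 1/5468.6025 + 9/3665.0916 = (σ² + n·σ₀²)/(σ₀²σ²) = 52882.5141/(5468.6025·3665.0916); posterior variance σₙ² = σ₀²σ²/(σ² + n·σ₀²) = 5468.6025·3665.0916/52882.5141 = 379.008627.

379.008627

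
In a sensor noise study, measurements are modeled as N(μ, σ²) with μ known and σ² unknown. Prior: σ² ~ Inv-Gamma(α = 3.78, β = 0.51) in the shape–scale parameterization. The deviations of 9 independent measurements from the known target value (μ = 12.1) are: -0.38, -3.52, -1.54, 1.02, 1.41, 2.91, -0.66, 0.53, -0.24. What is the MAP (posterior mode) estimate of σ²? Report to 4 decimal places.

1.5192

With known mean μ and an Inverse-Gamma(α, β) prior on σ², the Normal likelihood is conjugate: posterior is Inv-Gamma(α + n/2, β + Σ(xᵢ−μ)²/2).
Σ(xᵢ−μ)² = (-0.38)² + (-3.52)² + (-1.54)² + (1.02)² + (1.41)² + (2.91)² + (-0.66)² + (0.53)² + (-0.24)² = 27.1771.
Posterior: Inv-Gamma(3.78 + 9/2, 0.51 + 27.1771/2) = Inv-Gamma(8.28, 14.09855).
Mode = β/(α+1) = 14.09855/9.28 = 1.5192.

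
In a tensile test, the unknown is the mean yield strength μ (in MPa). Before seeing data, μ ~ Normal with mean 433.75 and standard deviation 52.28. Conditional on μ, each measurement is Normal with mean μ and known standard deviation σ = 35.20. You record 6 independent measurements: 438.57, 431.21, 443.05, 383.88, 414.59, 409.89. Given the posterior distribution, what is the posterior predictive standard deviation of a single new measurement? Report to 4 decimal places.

37.8291

For Normal data with known variance σ², a Normal(μ₀, σ₀²) prior on μ is conjugate. Posterior precision = 1/σ₀² + n/σ²; posterior mean is the precision-weighted average of μ₀ and x̄.
σ₀² = 52.28² = 2733.1984, σ² = 35.20² = 1239.04; σ² + n·σ₀² = 1239.04 + 6·2733.1984 = 17638.2304.
Posterior precision = 1/σ₀² + n/σ² = 1/2733.1984 + 6/1239.04 = (σ² + n·σ₀²)/(σ₀²σ²) = 17638.2304/(2733.1984·1239.04); posterior variance σₙ² = σ₀²σ²/(σ² + n·σ₀²) = 2733.1984·1239.04/17638.2304 = 192.000108.
Predictive variance for one new observation = σₙ² + σ² = 2733.1984·1239.04/17638.2304 + 1239.04 = σ²·(σ₀² + 17638.2304)/17638.2304 = 1239.04·20371.4288/17638.2304 = 1431.040108; SD = √(1239.04·20371.4288/17638.2304) = 37.8291.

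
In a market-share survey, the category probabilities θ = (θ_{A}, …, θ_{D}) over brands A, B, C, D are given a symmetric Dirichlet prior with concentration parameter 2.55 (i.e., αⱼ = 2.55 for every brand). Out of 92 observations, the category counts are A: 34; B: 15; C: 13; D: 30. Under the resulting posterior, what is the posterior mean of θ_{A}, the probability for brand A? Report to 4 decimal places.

The Dirichlet prior is conjugate to the Multinomial likelihood: each posterior αⱼ = prior αⱼ + observed count nⱼ.
Posterior concentration: (36.55, 17.55, 15.55, 32.55), total = 102.20.
E[θ_{A}|data] = α_{A}/Σα = 36.55/102.20 = 0.3576.

0.3576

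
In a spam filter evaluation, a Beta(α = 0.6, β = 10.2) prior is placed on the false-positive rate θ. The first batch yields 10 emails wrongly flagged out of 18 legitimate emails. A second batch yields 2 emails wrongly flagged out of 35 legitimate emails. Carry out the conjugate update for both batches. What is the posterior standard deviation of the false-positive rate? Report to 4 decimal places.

0.0495

The Beta prior is conjugate to a Binomial/Bernoulli likelihood; the update adds successes to α and failures to β.
After batch 1: Beta(0.6+10, 10.2+8) = Beta(10.6, 18.2).
After batch 2: Beta(10.6+2, 18.2+33) = Beta(12.6, 51.2).
Var = αβ/((α+β)²(α+β+1)) = 12.6·51.2/(63.8²·64.8) = 0.00244582; SD = √0.00244582 = 0.0495.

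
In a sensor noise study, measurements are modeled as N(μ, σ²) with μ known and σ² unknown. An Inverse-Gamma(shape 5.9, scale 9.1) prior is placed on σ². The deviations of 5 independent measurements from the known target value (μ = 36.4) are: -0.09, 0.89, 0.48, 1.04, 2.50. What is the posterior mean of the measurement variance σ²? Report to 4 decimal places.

1.7947

With known mean μ and an Inverse-Gamma(α, β) prior on σ², the Normal likelihood is conjugate: posterior is Inv-Gamma(α + n/2, β + Σ(xᵢ−μ)²/2).
Σ(xᵢ−μ)² = (-0.09)² + (0.89)² + (0.48)² + (1.04)² + (2.50)² = 8.3622.
Posterior: Inv-Gamma(5.9 + 5/2, 9.1 + 8.3622/2) = Inv-Gamma(8.40, 13.28110).
E[σ²|data] = β/(α−1) = 13.28110/7.40 = 1.7947.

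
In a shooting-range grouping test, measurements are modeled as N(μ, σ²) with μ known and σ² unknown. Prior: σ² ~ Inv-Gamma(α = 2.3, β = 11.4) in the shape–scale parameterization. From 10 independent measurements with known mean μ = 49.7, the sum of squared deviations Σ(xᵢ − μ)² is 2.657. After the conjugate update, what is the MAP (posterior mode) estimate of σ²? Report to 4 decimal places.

With known mean μ and an Inverse-Gamma(α, β) prior on σ², the Normal likelihood is conjugate: posterior is Inv-Gamma(α + n/2, β + Σ(xᵢ−μ)²/2).
Posterior: Inv-Gamma(2.3 + 10/2, 11.4 + 2.657/2) = Inv-Gamma(7.30, 12.7285).
Mode = β/(α+1) = 12.7285/8.30 = 1.5336.

1.5336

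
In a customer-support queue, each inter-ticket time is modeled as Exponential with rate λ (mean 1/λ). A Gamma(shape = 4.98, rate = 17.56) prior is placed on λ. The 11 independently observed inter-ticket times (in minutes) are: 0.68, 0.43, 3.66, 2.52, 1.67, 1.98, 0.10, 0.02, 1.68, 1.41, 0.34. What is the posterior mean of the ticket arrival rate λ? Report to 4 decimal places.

0.4986

With a Gamma(shape α, rate β) prior on the exponential rate λ, the posterior after n observations with total T = Σxᵢ is Gamma(α+n, β+T).
Sum of observations T = 14.49 minutes; n = 11.
Posterior: Gamma(4.98+11, 17.56+14.49) = Gamma(15.98, 32.05).
Posterior mean of λ = α/β = 15.98/32.05 = 0.4986.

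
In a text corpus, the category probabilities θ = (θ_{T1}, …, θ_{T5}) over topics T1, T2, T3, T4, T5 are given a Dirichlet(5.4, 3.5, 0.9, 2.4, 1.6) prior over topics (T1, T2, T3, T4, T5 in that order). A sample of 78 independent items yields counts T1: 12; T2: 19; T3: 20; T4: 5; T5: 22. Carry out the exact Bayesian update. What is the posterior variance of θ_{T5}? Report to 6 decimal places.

0.002058

The Dirichlet prior is conjugate to the Multinomial likelihood: each posterior αⱼ = prior αⱼ + observed count nⱼ.
Posterior concentration: (17.4, 22.5, 20.9, 7.4, 23.6), total = 91.8.
Var[θ_j] = α_j(Σα−α_j)/((Σα)²(Σα+1)) = 23.6·68.2/(91.8²·92.8) = 0.002058.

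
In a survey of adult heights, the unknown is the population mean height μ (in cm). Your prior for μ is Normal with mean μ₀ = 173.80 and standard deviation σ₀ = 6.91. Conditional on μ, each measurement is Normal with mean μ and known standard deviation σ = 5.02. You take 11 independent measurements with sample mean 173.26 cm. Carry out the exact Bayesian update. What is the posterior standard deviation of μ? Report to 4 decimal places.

For Normal data with known variance σ², a Normal(μ₀, σ₀²) prior on μ is conjugate. Posterior precision = 1/σ₀² + n/σ²; posterior mean is the precision-weighted average of μ₀ and x̄.
σ₀² = 6.91² = 47.7481, σ² = 5.02² = 25.2004; σ² + n·σ₀² = 25.2004 + 11·47.7481 = 550.4295.
Posterior precision = 1/σ₀² + n/σ² = 1/47.7481 + 11/25.2004 = (σ² + n·σ₀²)/(σ₀²σ²) = 550.4295/(47.7481·25.2004); posterior variance σₙ² = σ₀²σ²/(σ² + n·σ₀²) = 47.7481·25.2004/550.4295 = 2.186059.
Posterior SD = √σₙ² = √(47.7481·25.2004/550.4295) = 1.4785.

1.4785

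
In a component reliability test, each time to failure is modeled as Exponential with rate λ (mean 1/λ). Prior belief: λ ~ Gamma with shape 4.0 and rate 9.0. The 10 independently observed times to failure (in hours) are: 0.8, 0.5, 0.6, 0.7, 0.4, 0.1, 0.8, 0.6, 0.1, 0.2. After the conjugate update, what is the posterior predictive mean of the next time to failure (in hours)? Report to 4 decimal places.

With a Gamma(shape α, rate β) prior on the exponential rate λ, the posterior after n observations with total T = Σxᵢ is Gamma(α+n, β+T).
Sum of observations T = 4.8 hours; n = 10.
Posterior: Gamma(4.0+10, 9.0+4.8) = Gamma(14.0, 13.8).
The predictive distribution for the next observation is Lomax; its mean is β/(α−1) = 13.8/13.0 = 1.0615.

1.0615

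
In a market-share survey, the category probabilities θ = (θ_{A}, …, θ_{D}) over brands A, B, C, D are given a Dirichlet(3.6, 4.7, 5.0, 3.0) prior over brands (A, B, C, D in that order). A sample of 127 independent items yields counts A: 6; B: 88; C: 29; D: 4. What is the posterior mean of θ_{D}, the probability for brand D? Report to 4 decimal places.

The Dirichlet prior is conjugate to the Multinomial likelihood: each posterior αⱼ = prior αⱼ + observed count nⱼ.
Posterior concentration: (9.6, 92.7, 34.0, 7.0), total = 143.3.
E[θ_{D}|data] = α_{D}/Σα = 7.0/143.3 = 0.0488.

0.0488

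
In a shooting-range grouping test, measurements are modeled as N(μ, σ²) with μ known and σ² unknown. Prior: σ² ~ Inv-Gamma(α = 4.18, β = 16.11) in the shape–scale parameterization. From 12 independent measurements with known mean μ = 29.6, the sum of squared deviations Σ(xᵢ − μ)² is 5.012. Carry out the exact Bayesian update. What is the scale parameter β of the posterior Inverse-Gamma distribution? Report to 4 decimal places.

18.6160

With known mean μ and an Inverse-Gamma(α, β) prior on σ², the Normal likelihood is conjugate: posterior is Inv-Gamma(α + n/2, β + Σ(xᵢ−μ)²/2).
Posterior: Inv-Gamma(4.18 + 12/2, 16.11 + 5.012/2) = Inv-Gamma(10.18, 18.6160).
Posterior β = 18.6160.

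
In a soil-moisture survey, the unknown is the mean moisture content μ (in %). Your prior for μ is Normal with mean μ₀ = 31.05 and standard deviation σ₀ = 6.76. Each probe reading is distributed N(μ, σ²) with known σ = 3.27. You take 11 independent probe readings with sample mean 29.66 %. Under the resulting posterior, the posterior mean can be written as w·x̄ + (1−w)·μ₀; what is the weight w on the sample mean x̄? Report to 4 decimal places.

0.9792

For Normal data with known variance σ², a Normal(μ₀, σ₀²) prior on μ is conjugate. Posterior precision = 1/σ₀² + n/σ²; posterior mean is the precision-weighted average of μ₀ and x̄.
σ₀² = 6.76² = 45.6976, σ² = 3.27² = 10.6929. Prior precision 1/σ₀² = 1/45.6976; data precision n/σ² = 11/10.6929.
w = (n/σ²)/(1/σ₀² + n/σ²) = n·σ₀²/(σ² + n·σ₀²) = 11·45.6976/(10.6929 + 11·45.6976) = 502.6736/513.3665 = 0.9792.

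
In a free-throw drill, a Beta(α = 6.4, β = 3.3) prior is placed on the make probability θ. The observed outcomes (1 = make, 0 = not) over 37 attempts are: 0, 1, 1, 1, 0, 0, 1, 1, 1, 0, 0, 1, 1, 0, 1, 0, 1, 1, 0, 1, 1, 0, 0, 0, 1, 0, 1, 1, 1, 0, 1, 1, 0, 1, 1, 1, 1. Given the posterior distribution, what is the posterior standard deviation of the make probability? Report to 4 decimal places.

The Beta prior is conjugate to a Binomial/Bernoulli likelihood; the update adds successes to α and failures to β.
Posterior: Beta(α+k, β+n−k) = Beta(6.4+23, 3.3+14) = Beta(29.4, 17.3).
Var = αβ/((α+β)²(α+β+1)) = 29.4·17.3/(46.7²·47.7) = 0.00488924; SD = √0.00488924 = 0.0699.

0.0699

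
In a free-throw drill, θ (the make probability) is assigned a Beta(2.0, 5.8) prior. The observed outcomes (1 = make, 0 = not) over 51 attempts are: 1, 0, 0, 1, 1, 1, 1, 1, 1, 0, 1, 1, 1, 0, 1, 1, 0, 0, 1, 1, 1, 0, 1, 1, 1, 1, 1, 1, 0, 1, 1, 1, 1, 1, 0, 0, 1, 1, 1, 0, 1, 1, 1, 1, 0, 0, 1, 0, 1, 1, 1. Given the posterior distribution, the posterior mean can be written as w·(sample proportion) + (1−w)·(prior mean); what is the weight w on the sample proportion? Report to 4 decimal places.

The Beta prior is conjugate to a Binomial/Bernoulli likelihood; the update adds successes to α and failures to β.
Posterior mean = (α₀+k)/(α₀+β₀+n) = [n/(α₀+β₀+n)]·(k/n) + [(α₀+β₀)/(α₀+β₀+n)]·α₀/(α₀+β₀), so only n and the prior enter the weight.
The weight on the data is w = n/(α₀+β₀+n) = 51/(2.0+5.8+51) = 51/58.8 = 0.8673.

0.8673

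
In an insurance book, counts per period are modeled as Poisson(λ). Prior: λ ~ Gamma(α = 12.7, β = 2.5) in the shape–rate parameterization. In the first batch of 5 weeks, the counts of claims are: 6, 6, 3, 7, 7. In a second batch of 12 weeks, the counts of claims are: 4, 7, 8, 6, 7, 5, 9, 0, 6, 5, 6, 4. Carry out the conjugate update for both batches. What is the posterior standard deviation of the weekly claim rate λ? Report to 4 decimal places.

With a Gamma(shape α, rate β) prior, the Poisson likelihood is conjugate: the posterior is Gamma(α + ΣXᵢ, β + n).
Batch 1: sum of counts S = 29 over n = 5 weeks.
After batch 1: Gamma(α+S, β+n) = Gamma(12.7+29, 2.5+5) = Gamma(41.7, 7.5).
Batch 2: sum of counts S = 67 over n = 12 weeks.
After batch 2: Gamma(α+S, β+n) = Gamma(41.7+67, 7.5+12) = Gamma(108.7, 19.5).
SD = √α/β = √108.7/19.5 = 0.5347.

0.5347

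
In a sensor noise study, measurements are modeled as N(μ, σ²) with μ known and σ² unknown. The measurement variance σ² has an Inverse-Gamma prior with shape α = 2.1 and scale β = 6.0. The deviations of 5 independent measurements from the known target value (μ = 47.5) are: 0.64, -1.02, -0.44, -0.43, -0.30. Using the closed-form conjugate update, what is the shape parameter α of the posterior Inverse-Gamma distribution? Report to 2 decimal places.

4.60

With known mean μ and an Inverse-Gamma(α, β) prior on σ², the Normal likelihood is conjugate: posterior is Inv-Gamma(α + n/2, β + Σ(xᵢ−μ)²/2).
Σ(xᵢ−μ)² = (0.64)² + (-1.02)² + (-0.44)² + (-0.43)² + (-0.30)² = 1.9185.
Posterior: Inv-Gamma(2.1 + 5/2, 6.0 + 1.9185/2) = Inv-Gamma(4.60, 6.95925).
Posterior α = 4.60.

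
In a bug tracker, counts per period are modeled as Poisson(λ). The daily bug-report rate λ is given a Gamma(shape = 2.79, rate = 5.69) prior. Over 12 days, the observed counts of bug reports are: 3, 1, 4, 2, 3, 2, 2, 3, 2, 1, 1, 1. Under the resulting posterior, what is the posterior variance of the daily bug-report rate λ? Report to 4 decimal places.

With a Gamma(shape α, rate β) prior, the Poisson likelihood is conjugate: the posterior is Gamma(α + ΣXᵢ, β + n).
Sum of counts S = 25 over n = 12 days.
Posterior: Gamma(α+S, β+n) = Gamma(2.79+25, 5.69+12) = Gamma(27.79, 17.69).
Var = α/β² = 27.79/17.69² = 0.0888.

0.0888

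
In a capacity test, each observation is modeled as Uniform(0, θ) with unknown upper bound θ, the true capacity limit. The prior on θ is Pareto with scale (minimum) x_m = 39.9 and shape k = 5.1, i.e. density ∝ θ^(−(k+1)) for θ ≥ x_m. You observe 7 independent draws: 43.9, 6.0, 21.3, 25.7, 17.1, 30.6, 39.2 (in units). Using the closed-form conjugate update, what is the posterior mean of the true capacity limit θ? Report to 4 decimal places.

47.8550

A Pareto(scale x_m, shape k) prior on the upper bound θ of Uniform(0, θ) is conjugate: posterior is Pareto(max(x_m, max xᵢ), k + n).
Sample maximum = 43.9; prior scale x_m = 39.9 → posterior scale = max = 43.9.
Posterior shape = 5.1 + 7 = 12.1.
E[θ|data] = k·x_m/(k−1) = 12.1·43.9/11.1 = 47.8550.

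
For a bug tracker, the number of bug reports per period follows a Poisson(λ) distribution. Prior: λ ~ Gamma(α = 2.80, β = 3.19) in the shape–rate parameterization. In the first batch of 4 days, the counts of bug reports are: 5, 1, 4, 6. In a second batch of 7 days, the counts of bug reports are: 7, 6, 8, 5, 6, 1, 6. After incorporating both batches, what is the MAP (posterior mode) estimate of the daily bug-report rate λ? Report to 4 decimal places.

With a Gamma(shape α, rate β) prior, the Poisson likelihood is conjugate: the posterior is Gamma(α + ΣXᵢ, β + n).
Batch 1: sum of counts S = 16 over n = 4 days.
After batch 1: Gamma(α+S, β+n) = Gamma(2.80+16, 3.19+4) = Gamma(18.80, 7.19).
Batch 2: sum of counts S = 39 over n = 7 days.
After batch 2: Gamma(α+S, β+n) = Gamma(18.80+39, 7.19+7) = Gamma(57.80, 14.19).
Mode of Gamma(α,β) for α≥1 is (α−1)/β = 56.80/14.19 = 4.0028.

4.0028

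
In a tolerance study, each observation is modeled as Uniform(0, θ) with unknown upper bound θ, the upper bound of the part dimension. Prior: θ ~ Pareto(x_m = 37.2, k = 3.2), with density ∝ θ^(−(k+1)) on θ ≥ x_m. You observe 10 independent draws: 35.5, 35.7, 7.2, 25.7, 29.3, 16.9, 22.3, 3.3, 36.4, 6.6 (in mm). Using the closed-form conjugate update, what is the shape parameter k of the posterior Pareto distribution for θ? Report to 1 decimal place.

A Pareto(scale x_m, shape k) prior on the upper bound θ of Uniform(0, θ) is conjugate: posterior is Pareto(max(x_m, max xᵢ), k + n).
Sample maximum = 36.4; prior scale x_m = 37.2 → posterior scale = max = 37.2.
Posterior shape = 3.2 + 10 = 13.2.
Posterior shape k = 13.2.

13.2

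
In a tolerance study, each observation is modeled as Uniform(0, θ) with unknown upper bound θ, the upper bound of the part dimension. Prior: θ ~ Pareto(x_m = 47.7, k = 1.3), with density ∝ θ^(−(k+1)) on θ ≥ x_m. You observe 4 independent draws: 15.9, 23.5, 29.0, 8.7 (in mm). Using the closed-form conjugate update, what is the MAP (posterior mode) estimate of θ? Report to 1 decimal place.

47.7

A Pareto(scale x_m, shape k) prior on the upper bound θ of Uniform(0, θ) is conjugate: posterior is Pareto(max(x_m, max xᵢ), k + n).
Sample maximum = 29.0; prior scale x_m = 47.7 → posterior scale = max = 47.7.
Posterior shape = 1.3 + 4 = 5.3.
The Pareto density is decreasing on [x_m, ∞), so the mode is x_m = 47.7.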